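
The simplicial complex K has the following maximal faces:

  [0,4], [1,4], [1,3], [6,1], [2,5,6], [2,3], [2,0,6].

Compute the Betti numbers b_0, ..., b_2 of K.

We work with the vertex ordering 0 < 1 < 2 < 3 < 4 < 5 < 6. The simplices of K, each written with vertices in increasing order, are:

  0-simplices (7): [0], [1], [2], [3], [4], [5], [6]
  1-simplices (10): [0,2], [0,4], [0,6], [1,3], [1,4], [1,6], [2,3], [2,5], [2,6], [5,6]
  2-simplices (2): [0,2,6], [2,5,6]

Hence C_0 ≅ Z^7, C_1 ≅ Z^10, C_2 ≅ Z^2.

Boundary ∂_1: C_1 → C_0 sends each edge [p,q] (with p < q) to q − p. For instance
  ∂[1,4] = [4] − [1].
As a 7×10 matrix over Z this has rank 6, with invariant factors (1,1,1,1,1,1).

Boundary ∂_2: C_2 → C_1 sends each 2-simplex [p,q,r] to [q,r] − [p,r] + [p,q]. For instance
  ∂[0,2,6] = [2,6] − [0,6] + [0,2],
  ∂[2,5,6] = [5,6] − [2,6] + [2,5].
This gives a 10×2 integer matrix of rank 2; reducing to Smith normal form yields diagonal entries (1,1).

From H_k ≅ ker(∂_k) / im(∂_{k+1}) we obtain:

  H_0: rank C_0 − rank ∂_1 = 7 − 6 = 1, and the invariant factors of ∂_1 are all 1, so H_0 ≅ Z.
  H_1: rank ker ∂_1 − rank ∂_2 = (10 − 6) − 2 = 2, and the invariant factors of ∂_2 are all 1, so H_1 ≅ Z^2.
  H_2: rank ker ∂_2 − rank ∂_3 = (2 − 2) − 0 = 0, and there is no ∂_3, so H_2 ≅ 0.

Hence the Betti numbers are b_0 = 1, b_1 = 2, b_2 = 0.

b_0 = 1, b_1 = 2, b_2 = 0.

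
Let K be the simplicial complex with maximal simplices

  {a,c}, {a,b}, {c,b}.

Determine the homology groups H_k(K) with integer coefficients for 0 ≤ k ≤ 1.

H_0 = Z,  H_1 = Z.

K has 3 vertices, 3 edges.
rank ∂_0 = 0, rank ∂_1 = 2 ⇒ b_0 = 3 − 0 − 2 = 1; all invariant factors of ∂_1 are 1 so no torsion. So H_0 = Z.
rank ∂_1 = 2, rank ∂_2 = 0 ⇒ b_1 = 3 − 2 − 0 = 1. So H_1 = Z.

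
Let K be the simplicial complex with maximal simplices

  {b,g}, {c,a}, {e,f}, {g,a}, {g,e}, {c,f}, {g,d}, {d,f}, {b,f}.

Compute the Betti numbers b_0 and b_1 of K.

We work with the vertex ordering a < b < c < d < e < f < g. The simplices of K, each written with vertices in increasing order, are:

  0-simplices (7): a, b, c, d, e, f, g
  1-simplices (9): ac, ag, bf, bg, cf, df, dg, ef, eg

giving chain groups C_0 ≅ Z^7, C_1 ≅ Z^9.

∂_1: C_1 → C_0 maps an edge to its endpoints' difference, ∂[p,q] = q − p. For instance
  ∂df = f − d.
The resulting 7×9 matrix has rank 6, and its Smith normal form has invariant factors (1,1,1,1,1,1).

Now H_k = ker ∂_k / im ∂_{k+1}, so:

  H_0: rank C_0 − rank ∂_1 = 7 − 6 = 1, and the invariant factors of ∂_1 are all 1, so H_0 = Z.
  H_1: rank ker ∂_1 − rank ∂_2 = (9 − 6) − 0 = 3, and there is no ∂_2, so H_1 = Z^3.

As a check, the Euler characteristic is 7 − 9 = -2, which agrees with 1 − 3 = -2.

Hence the Betti numbers are b_0 = 1, b_1 = 3.

b_0 = 1, b_1 = 3.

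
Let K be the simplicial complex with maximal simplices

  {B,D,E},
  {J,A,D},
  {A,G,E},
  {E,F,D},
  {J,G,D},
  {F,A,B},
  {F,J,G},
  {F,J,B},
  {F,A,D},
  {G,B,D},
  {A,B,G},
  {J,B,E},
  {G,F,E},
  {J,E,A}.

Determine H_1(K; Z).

H_1 = Z^2.

Take the total order A < B < D < E < F < G < J on the vertex set. Then K (dimension 2) consists of the simplices:

  0-simplices (7): A, B, D, E, F, G, J
  1-simplices (21): AB, AD, AE, AF, AG, AJ, BD, BE, BF, BG, BJ, DE, DF, DG, DJ, EF, EG, EJ, FG, FJ, GJ
  2-simplices (14): ABF, ABG, ADF, ADJ, AEG, AEJ, BDE, BDG, BEJ, BFJ, DEF, DGJ, EFG, FGJ

Hence C_0 ≅ Z^7, C_1 ≅ Z^21, C_2 ≅ Z^14.

Boundary ∂_1: C_1 → C_0 sends each edge [p,q] (with p < q) to q − p.
The resulting 7×21 matrix has rank 6, and its Smith normal form has invariant factors (1,1,1,1,1,1).

The boundary map ∂_2: C_2 → C_1 sends each 2-simplex [p,q,r] to [q,r] − [p,r] + [p,q]. For instance
  ∂AEJ = EJ − AJ + AE,
  ∂EFG = FG − EG + EF.
The resulting 21×14 matrix has rank 13, and its Smith normal form has invariant factors (1,1,1,1,1,1,1,1,1,1,1,1,1).

Reading off H_k = ker ∂_k / im ∂_{k+1}:

  H_1: rank ker ∂_1 − rank ∂_2 = (21 − 6) − 13 = 2, and the invariant factors of ∂_2 are all 1, so H_1 ≅ Z^2.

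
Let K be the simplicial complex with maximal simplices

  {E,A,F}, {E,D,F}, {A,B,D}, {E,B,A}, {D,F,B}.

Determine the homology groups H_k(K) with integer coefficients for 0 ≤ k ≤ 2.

K has 5 vertices, 10 edges, 5 triangles.
rank ∂_0 = 0, rank ∂_1 = 4 ⇒ b_0 = 5 − 0 − 4 = 1; all invariant factors of ∂_1 are 1 so no torsion. So H_0 ≅ Z.
rank ∂_1 = 4, rank ∂_2 = 5 ⇒ b_1 = 10 − 4 − 5 = 1; all invariant factors of ∂_2 are 1 so no torsion. So H_1 ≅ Z.
rank ∂_2 = 5, rank ∂_3 = 0 ⇒ b_2 = 5 − 5 − 0 = 0. So H_2 ≅ 0.

H_0 ≅ Z,  H_1 ≅ Z,  H_2 = 0.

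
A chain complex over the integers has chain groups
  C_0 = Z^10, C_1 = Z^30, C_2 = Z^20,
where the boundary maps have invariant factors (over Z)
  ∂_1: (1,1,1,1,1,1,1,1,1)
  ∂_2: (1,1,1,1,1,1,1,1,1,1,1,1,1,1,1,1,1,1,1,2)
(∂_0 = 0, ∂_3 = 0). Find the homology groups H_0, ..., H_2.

H_0 ≅ Z,  H_1 ≅ Z ⊕ Z/2,  H_2 = 0.

H_0: b_0 = 10 − 0 − 9 = 1; torsion from ∂_1 factors > 1: none. So H_0 ≅ Z.
H_1: b_1 = 30 − 9 − 20 = 1; torsion from ∂_2 factors > 1: [2]. So H_1 ≅ Z ⊕ Z/2.
H_2: b_2 = 20 − 20 − 0 = 0; torsion from ∂_3 factors > 1: none. So H_2 ≅ 0.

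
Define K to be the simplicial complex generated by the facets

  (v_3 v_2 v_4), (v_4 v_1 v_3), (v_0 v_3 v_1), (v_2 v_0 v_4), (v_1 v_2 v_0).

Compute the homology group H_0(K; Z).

Order the vertices as v_0 < v_1 < v_2 < v_3 < v_4. Listing each simplex with vertices in this order, K has dimension 2 with simplices:

  0-simplices (5): [v_0], [v_1], [v_2], [v_3], [v_4]
  1-simplices (10): [v_0,v_1], [v_0,v_2], [v_0,v_3], [v_0,v_4], [v_1,v_2], [v_1,v_3], [v_1,v_4], [v_2,v_3], [v_2,v_4], [v_3,v_4]
  2-simplices (5): [v_0,v_1,v_2], [v_0,v_1,v_3], [v_0,v_2,v_4], [v_1,v_3,v_4], [v_2,v_3,v_4]

giving chain groups C_0 ≅ Z^5, C_1 ≅ Z^10, C_2 ≅ Z^5.

The boundary map ∂_1: C_1 → C_0 maps an edge to its endpoints' difference, ∂[p,q] = q − p. For instance
  ∂[v_3,v_4] = [v_4] − [v_3].
This gives a 5×10 integer matrix of rank 4; reducing to Smith normal form yields diagonal entries (1,1,1,1).

∂_2: C_2 → C_1 acts by ∂[p,q,r] = [q,r] − [p,r] + [p,q]. For instance
  ∂[v_0,v_2,v_4] = [v_2,v_4] − [v_0,v_4] + [v_0,v_2],
  ∂[v_0,v_1,v_2] = [v_1,v_2] − [v_0,v_2] + [v_0,v_1].
This gives a 10×5 integer matrix of rank 5; reducing to Smith normal form yields diagonal entries (1,1,1,1,1).

From H_k ≅ ker(∂_k) / im(∂_{k+1}) we obtain:

  H_0: rank C_0 − rank ∂_1 = 5 − 4 = 1, and the invariant factors of ∂_1 are all 1, so H_0 ≅ Z.

H_0 = Z.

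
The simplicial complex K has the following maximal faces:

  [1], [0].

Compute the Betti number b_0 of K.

We work with the vertex ordering 0 < 1. The simplices of K, each written with vertices in increasing order, are:

  0-simplices (2): [0], [1]

so the chain groups are C_0 ≅ Z^2.

Computing H_k = (kernel of ∂_k) / (image of ∂_{k+1}):

  H_0: rank C_0 − rank ∂_1 = 2 − 0 = 2, and there is no ∂_1, so H_0 ≅ Z^2.

Hence the Betti numbers are b_0 = 2.

b_0 = 2.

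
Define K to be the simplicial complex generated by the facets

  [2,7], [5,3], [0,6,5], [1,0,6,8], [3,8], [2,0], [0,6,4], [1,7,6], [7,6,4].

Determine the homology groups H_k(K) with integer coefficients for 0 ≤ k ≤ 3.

Order the vertices as 0 < 1 < 2 < 3 < 4 < 5 < 6 < 7 < 8. Listing each simplex with vertices in this order, K has dimension 3 with simplices:

  0-simplices (9): [0], [1], [2], [3], [4], [5], [6], [7], [8]
  1-simplices (17): [0,1], [0,2], [0,4], [0,5], [0,6], [0,8], [1,6], [1,7], [1,8], [2,7], [3,5], [3,8], [4,6], [4,7], [5,6], [6,7], [6,8]
  2-simplices (8): [0,1,6], [0,1,8], [0,4,6], [0,5,6], [0,6,8], [1,6,7], [1,6,8], [4,6,7]
  3-simplices (1): [0,1,6,8]

Hence C_0 ≅ Z^9, C_1 ≅ Z^17, C_2 ≅ Z^8, C_3 ≅ Z^1.

Boundary ∂_1: C_1 → C_0 maps an edge to its endpoints' difference, ∂[p,q] = q − p.
This gives a 9×17 integer matrix of rank 8; reducing to Smith normal form yields diagonal entries (1,1,1,1,1,1,1,1).

∂_2: C_2 → C_1 acts by ∂[p,q,r] = [q,r] − [p,r] + [p,q]. For instance
  ∂[0,5,6] = [5,6] − [0,6] + [0,5],
  ∂[0,4,6] = [4,6] − [0,6] + [0,4].
The resulting 17×8 matrix has rank 7, and its Smith normal form has invariant factors (1,1,1,1,1,1,1).

The boundary map ∂_3: C_3 → C_2 sends each 3-simplex σ to the alternating sum Σ_i (−1)^i (σ with its i-th vertex removed). For instance
  ∂[0,1,6,8] = [1,6,8] − [0,6,8] + [0,1,8] − [0,1,6].
This gives a 8×1 integer matrix of rank 1; reducing to Smith normal form yields diagonal entries (1).

Computing H_k = (kernel of ∂_k) / (image of ∂_{k+1}):

  H_0: rank C_0 − rank ∂_1 = 9 − 8 = 1, and the invariant factors of ∂_1 are all 1, so H_0 = Z.
  H_1: rank ker ∂_1 − rank ∂_2 = (17 − 8) − 7 = 2, and the invariant factors of ∂_2 are all 1, so H_1 = Z^2.
  H_2: rank ker ∂_2 − rank ∂_3 = (8 − 7) − 1 = 0, and the invariant factors of ∂_3 are all 1, so H_2 = 0.
  H_3: rank ker ∂_3 − rank ∂_4 = (1 − 1) − 0 = 0, and there is no ∂_4, so H_3 = 0.

H_0 ≅ Z,  H_1 ≅ Z^2,  H_2 = 0,  H_3 = 0.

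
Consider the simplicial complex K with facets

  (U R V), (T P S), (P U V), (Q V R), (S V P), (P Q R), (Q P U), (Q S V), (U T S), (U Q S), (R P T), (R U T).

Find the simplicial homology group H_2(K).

H_2 ≅ 0.

Order the vertices as P < Q < R < S < T < U < V. Listing each simplex with vertices in this order, K has dimension 2 with simplices:

  0-simplices (7): P, Q, R, S, T, U, V
  1-simplices (18): PQ, PR, PS, PT, PU, PV, QR, QS, QU, QV, RT, RU, RV, ST, SU, SV, TU, UV
  2-simplices (12): PQR, PQU, PRT, PST, PSV, PUV, QRV, QSU, QSV, RTU, RUV, STU

giving chain groups C_0 ≅ Z^7, C_1 ≅ Z^18, C_2 ≅ Z^12.

Boundary ∂_1: C_1 → C_0 is given by ∂[p,q] = [q] − [p]. For instance
  ∂PU = U − P.
As a 7×18 matrix over Z this has rank 6, with invariant factors (1,1,1,1,1,1).

∂_2: C_2 → C_1 sends each 2-simplex [p,q,r] to [q,r] − [p,r] + [p,q]. For instance
  ∂STU = TU − SU + ST,
  ∂PQR = QR − PR + PQ.
The resulting 18×12 matrix has rank 12, and its Smith normal form has invariant factors (1,1,1,1,1,1,1,1,1,1,1,2).

From H_k ≅ ker(∂_k) / im(∂_{k+1}) we obtain:

  H_2: rank ker ∂_2 − rank ∂_3 = (12 − 12) − 0 = 0, and there is no ∂_3, so H_2 = 0.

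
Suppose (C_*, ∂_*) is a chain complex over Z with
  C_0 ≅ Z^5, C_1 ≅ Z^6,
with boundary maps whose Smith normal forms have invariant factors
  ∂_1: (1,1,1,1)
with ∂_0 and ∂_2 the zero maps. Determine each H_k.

H_0 = Z,  H_1 = Z^2.

H_0: b_0 = 5 − 0 − 4 = 1; torsion from ∂_1 factors > 1: none. So H_0 = Z.
H_1: b_1 = 6 − 4 − 0 = 2; torsion from ∂_2 factors > 1: none. So H_1 = Z^2.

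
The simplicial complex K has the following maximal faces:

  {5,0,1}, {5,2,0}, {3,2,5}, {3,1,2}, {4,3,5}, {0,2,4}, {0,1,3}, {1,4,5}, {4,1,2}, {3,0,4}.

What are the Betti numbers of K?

Take the total order 0 < 1 < 2 < 3 < 4 < 5 on the vertex set. Then K (dimension 2) consists of the simplices:

  0-simplices (6): [0], [1], [2], [3], [4], [5]
  1-simplices (15): [0,1], [0,2], [0,3], [0,4], [0,5], [1,2], [1,3], [1,4], [1,5], [2,3], [2,4], [2,5], [3,4], [3,5], [4,5]
  2-simplices (10): [0,1,3], [0,1,5], [0,2,4], [0,2,5], [0,3,4], [1,2,3], [1,2,4], [1,4,5], [2,3,5], [3,4,5]

so the chain groups are C_0 ≅ Z^6, C_1 ≅ Z^15, C_2 ≅ Z^10.

∂_1: C_1 → C_0 maps an edge to its endpoints' difference, ∂[p,q] = q − p.
As a 6×15 matrix over Z this has rank 5, with invariant factors (1,1,1,1,1).

The boundary map ∂_2: C_2 → C_1 maps a triangle to the signed sum of its edges. For instance
  ∂[1,4,5] = [4,5] − [1,5] + [1,4],
  ∂[0,2,4] = [2,4] − [0,4] + [0,2].
The resulting 15×10 matrix has rank 10, and its Smith normal form has invariant factors (1,1,1,1,1,1,1,1,1,2).

From H_k ≅ ker(∂_k) / im(∂_{k+1}) we obtain:

  H_0: rank C_0 − rank ∂_1 = 6 − 5 = 1, and the invariant factors of ∂_1 are all 1, so H_0 = Z.
  H_1: rank ker ∂_1 − rank ∂_2 = (15 − 5) − 10 = 0, and ∂_2 has invariant factor 2 > 1, so H_1 = Z/2Z.
  H_2: rank ker ∂_2 − rank ∂_3 = (10 − 10) − 0 = 0, and there is no ∂_3, so H_2 = 0.

Hence the Betti numbers are b_0 = 1, b_1 = 0, b_2 = 0.

b_0 = 1, b_1 = 0, b_2 = 0.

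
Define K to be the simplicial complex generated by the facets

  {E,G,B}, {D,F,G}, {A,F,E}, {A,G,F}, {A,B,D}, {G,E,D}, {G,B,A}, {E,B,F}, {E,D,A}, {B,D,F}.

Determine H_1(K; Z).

H_1 ≅ Z/2.

We work with the vertex ordering A < B < D < E < F < G. The simplices of K, each written with vertices in increasing order, are:

  0-simplices (6): A, B, D, E, F, G
  1-simplices (15): AB, AD, AE, AF, AG, BD, BE, BF, BG, DE, DF, DG, EF, EG, FG
  2-simplices (10): ABD, ABG, ADE, AEF, AFG, BDF, BEF, BEG, DEG, DFG

so the chain groups are C_0 ≅ Z^6, C_1 ≅ Z^15, C_2 ≅ Z^10.

∂_1: C_1 → C_0 maps an edge to its endpoints' difference, ∂[p,q] = q − p. For instance
  ∂EG = G − E.
As a 6×15 matrix over Z this has rank 5, with invariant factors (1,1,1,1,1).

The boundary map ∂_2: C_2 → C_1 acts by ∂[p,q,r] = [q,r] − [p,r] + [p,q]. For instance
  ∂AFG = FG − AG + AF,
  ∂ADE = DE − AE + AD.
The resulting 15×10 matrix has rank 10, and its Smith normal form has invariant factors (1,1,1,1,1,1,1,1,1,2).

From H_k ≅ ker(∂_k) / im(∂_{k+1}) we obtain:

  H_1: rank ker ∂_1 − rank ∂_2 = (15 − 5) − 10 = 0, and ∂_2 has invariant factor 2 > 1, so H_1 ≅ Z/2.

(K is a triangulation of the real projective plane RP^2.)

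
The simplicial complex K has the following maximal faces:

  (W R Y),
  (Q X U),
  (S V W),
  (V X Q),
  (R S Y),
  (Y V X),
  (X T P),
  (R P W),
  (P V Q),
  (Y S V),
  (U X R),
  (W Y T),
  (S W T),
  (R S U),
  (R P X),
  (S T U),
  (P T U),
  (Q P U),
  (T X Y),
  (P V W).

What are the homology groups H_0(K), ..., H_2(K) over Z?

Take the total order P < Q < R < S < T < U < V < W < X < Y on the vertex set. Then K (dimension 2) consists of the simplices:

  0-simplices (10): P, Q, R, S, T, U, V, W, X, Y
  1-simplices (30): PQ, PR, PT, PU, PV, PW, PX, QU, QV, QX, RS, RU, RW, RX, RY, ST, SU, SV, SW, SY, TU, TW, TX, TY, UX, VW, VX, VY, WY, XY
  2-simplices (20): PQU, PQV, PRW, PRX, PTU, PTX, PVW, QUX, QVX, RSU, RSY, RUX, RWY, STU, STW, SVW, SVY, TWY, TXY, VXY

Hence C_0 ≅ Z^10, C_1 ≅ Z^30, C_2 ≅ Z^20.

∂_1: C_1 → C_0 sends each edge [p,q] (with p < q) to q − p.
The resulting 10×30 matrix has rank 9, and its Smith normal form has invariant factors (1,1,1,1,1,1,1,1,1).

The boundary map ∂_2: C_2 → C_1 acts by ∂[p,q,r] = [q,r] − [p,r] + [p,q]. For instance
  ∂STU = TU − SU + ST,
  ∂PRX = RX − PX + PR.
The 30×20 boundary matrix has rank 20 and Smith normal form diag(1,1,1,1,1,1,1,1,1,1,1,1,1,1,1,1,1,1,1,2).

Reading off H_k = ker ∂_k / im ∂_{k+1}:

  H_0: rank C_0 − rank ∂_1 = 10 − 9 = 1, and the invariant factors of ∂_1 are all 1, so H_0 = Z.
  H_1: rank ker ∂_1 − rank ∂_2 = (30 − 9) − 20 = 1, and ∂_2 has invariant factor 2 > 1, so H_1 = Z ⊕ Z_2.
  H_2: rank ker ∂_2 − rank ∂_3 = (20 − 20) − 0 = 0, and there is no ∂_3, so H_2 = 0.

(K is a triangulation of the Klein bottle.)

H_0 = Z,  H_1 = Z ⊕ Z_2,  H_2 = 0.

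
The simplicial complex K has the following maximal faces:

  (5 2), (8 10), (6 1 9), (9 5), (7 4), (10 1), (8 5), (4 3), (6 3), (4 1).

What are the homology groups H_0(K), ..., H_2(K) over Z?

H_0 ≅ Z,  H_1 ≅ Z^2,  H_2 = 0.

Fix the vertex order 1 < 2 < 3 < 4 < 5 < 6 < 7 < 8 < 9 < 10 and write every simplex with vertices in increasing order. Then dim K = 2 and the simplices of K are:

  0-simplices (10): [1], [2], [3], [4], [5], [6], [7], [8], [9], [10]
  1-simplices (12): [1,4], [1,6], [1,9], [1,10], [2,5], [3,4], [3,6], [4,7], [5,8], [5,9], [6,9], [8,10]
  2-simplices (1): [1,6,9]

Hence C_0 ≅ Z^10, C_1 ≅ Z^12, C_2 ≅ Z^1.

The boundary map ∂_1: C_1 → C_0 is given by ∂[p,q] = [q] − [p]. For instance
  ∂[6,9] = [9] − [6].
The 10×12 boundary matrix has rank 9 and Smith normal form diag(1,1,1,1,1,1,1,1,1).

∂_2: C_2 → C_1 maps a triangle to the signed sum of its edges. For instance
  ∂[1,6,9] = [6,9] − [1,9] + [1,6].
The 12×1 boundary matrix has rank 1 and Smith normal form diag(1).

Now H_k = ker ∂_k / im ∂_{k+1}, so:

  H_0: rank C_0 − rank ∂_1 = 10 − 9 = 1, and the invariant factors of ∂_1 are all 1, so H_0 ≅ Z.
  H_1: rank ker ∂_1 − rank ∂_2 = (12 − 9) − 1 = 2, and the invariant factors of ∂_2 are all 1, so H_1 ≅ Z^2.
  H_2: rank ker ∂_2 − rank ∂_3 = (1 − 1) − 0 = 0, and there is no ∂_3, so H_2 ≅ 0.

As a check, the Euler characteristic is 10 − 12 + 1 = -1, which agrees with 1 − 2 + 0 = -1.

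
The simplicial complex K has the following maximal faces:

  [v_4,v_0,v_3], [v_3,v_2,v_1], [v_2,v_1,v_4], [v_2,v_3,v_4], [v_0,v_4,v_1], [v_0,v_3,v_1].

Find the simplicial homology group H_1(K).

H_1 = 0.

We work with the vertex ordering v_0 < v_1 < v_2 < v_3 < v_4. The simplices of K, each written with vertices in increasing order, are:

  0-simplices (5): [v_0], [v_1], [v_2], [v_3], [v_4]
  1-simplices (9): [v_0,v_1], [v_0,v_3], [v_0,v_4], [v_1,v_2], [v_1,v_3], [v_1,v_4], [v_2,v_3], [v_2,v_4], [v_3,v_4]
  2-simplices (6): [v_0,v_1,v_3], [v_0,v_1,v_4], [v_0,v_3,v_4], [v_1,v_2,v_3], [v_1,v_2,v_4], [v_2,v_3,v_4]

so the chain groups are C_0 ≅ Z^5, C_1 ≅ Z^9, C_2 ≅ Z^6.

∂_1: C_1 → C_0 is given by ∂[p,q] = [q] − [p].
As a 5×9 matrix over Z this has rank 4, with invariant factors (1,1,1,1).

The boundary map ∂_2: C_2 → C_1 maps a triangle to the signed sum of its edges. For instance
  ∂[v_0,v_1,v_3] = [v_1,v_3] − [v_0,v_3] + [v_0,v_1],
  ∂[v_1,v_2,v_4] = [v_2,v_4] − [v_1,v_4] + [v_1,v_2].
The 9×6 boundary matrix has rank 5 and Smith normal form diag(1,1,1,1,1).

From H_k ≅ ker(∂_k) / im(∂_{k+1}) we obtain:

  H_1: rank ker ∂_1 − rank ∂_2 = (9 − 4) − 5 = 0, and the invariant factors of ∂_2 are all 1, so H_1 ≅ 0.

(K is a triangulation of the 2-sphere S^2.)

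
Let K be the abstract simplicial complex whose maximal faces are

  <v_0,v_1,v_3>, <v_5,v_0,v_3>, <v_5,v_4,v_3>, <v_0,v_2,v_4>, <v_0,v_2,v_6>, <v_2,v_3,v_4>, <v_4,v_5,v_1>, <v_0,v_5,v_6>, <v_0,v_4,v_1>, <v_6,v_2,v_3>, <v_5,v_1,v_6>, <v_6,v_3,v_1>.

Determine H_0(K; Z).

H_0 = Z.

Order the vertices as v_0 < v_1 < v_2 < v_3 < v_4 < v_5 < v_6. Listing each simplex with vertices in this order, K has dimension 2 with simplices:

  0-simplices (7): [v_0], [v_1], [v_2], [v_3], [v_4], [v_5], [v_6]
  1-simplices (18): (18 of them)
  2-simplices (12): (12 of them)

giving chain groups C_0 ≅ Z^7, C_1 ≅ Z^18, C_2 ≅ Z^12.

The boundary map ∂_1: C_1 → C_0 maps an edge to its endpoints' difference, ∂[p,q] = q − p.
The resulting 7×18 matrix has rank 6, and its Smith normal form has invariant factors (1,1,1,1,1,1).

The boundary map ∂_2: C_2 → C_1 maps a triangle to the signed sum of its edges. For instance
  ∂[v_0,v_2,v_4] = [v_2,v_4] − [v_0,v_4] + [v_0,v_2],
  ∂[v_1,v_4,v_5] = [v_4,v_5] − [v_1,v_5] + [v_1,v_4].
The resulting 18×12 matrix has rank 12, and its Smith normal form has invariant factors (1,1,1,1,1,1,1,1,1,1,1,2).

Now H_k = ker ∂_k / im ∂_{k+1}, so:

  H_0: rank C_0 − rank ∂_1 = 7 − 6 = 1, and the invariant factors of ∂_1 are all 1, so H_0 = Z.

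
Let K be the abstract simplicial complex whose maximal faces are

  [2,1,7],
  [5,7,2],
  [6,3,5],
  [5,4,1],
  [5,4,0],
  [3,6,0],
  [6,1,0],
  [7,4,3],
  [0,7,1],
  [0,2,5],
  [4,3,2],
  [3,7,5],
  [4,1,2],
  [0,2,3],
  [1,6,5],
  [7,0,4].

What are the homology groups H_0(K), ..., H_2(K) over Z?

H_0 = Z,  H_1 = Z^2,  H_2 = Z.

Take the total order 0 < 1 < 2 < 3 < 4 < 5 < 6 < 7 on the vertex set. Then K (dimension 2) consists of the simplices:

  0-simplices (8): [0], [1], [2], [3], [4], [5], [6], [7]
  1-simplices (24): (24 of them)
  2-simplices (16): [0,1,6], [0,1,7], [0,2,3], [0,2,5], [0,3,6], [0,4,5], [0,4,7], [1,2,4], [1,2,7], [1,4,5], [1,5,6], [2,3,4], [2,5,7], [3,4,7], [3,5,6], [3,5,7]

giving chain groups C_0 ≅ Z^8, C_1 ≅ Z^24, C_2 ≅ Z^16.

∂_1: C_1 → C_0 maps an edge to its endpoints' difference, ∂[p,q] = q − p. For instance
  ∂[0,3] = [3] − [0].
The resulting 8×24 matrix has rank 7, and its Smith normal form has invariant factors (1,1,1,1,1,1,1).

Boundary ∂_2: C_2 → C_1 acts by ∂[p,q,r] = [q,r] − [p,r] + [p,q]. For instance
  ∂[1,2,7] = [2,7] − [1,7] + [1,2],
  ∂[1,4,5] = [4,5] − [1,5] + [1,4].
The 24×16 boundary matrix has rank 15 and Smith normal form diag(1,1,1,1,1,1,1,1,1,1,1,1,1,1,1).

From H_k ≅ ker(∂_k) / im(∂_{k+1}) we obtain:

  H_0: rank C_0 − rank ∂_1 = 8 − 7 = 1, and the invariant factors of ∂_1 are all 1, so H_0 = Z.
  H_1: rank ker ∂_1 − rank ∂_2 = (24 − 7) − 15 = 2, and the invariant factors of ∂_2 are all 1, so H_1 = Z^2.
  H_2: rank ker ∂_2 − rank ∂_3 = (16 − 15) − 0 = 1, and there is no ∂_3, so H_2 = Z.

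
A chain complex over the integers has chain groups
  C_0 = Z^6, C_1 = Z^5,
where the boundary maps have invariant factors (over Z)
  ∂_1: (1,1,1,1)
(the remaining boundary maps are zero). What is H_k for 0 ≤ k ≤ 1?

H_0: b_0 = 6 − 0 − 4 = 2; torsion from ∂_1 factors > 1: none. So H_0 = Z^2.
H_1: b_1 = 5 − 4 − 0 = 1; torsion from ∂_2 factors > 1: none. So H_1 = Z.

H_0 = Z^2,  H_1 = Z.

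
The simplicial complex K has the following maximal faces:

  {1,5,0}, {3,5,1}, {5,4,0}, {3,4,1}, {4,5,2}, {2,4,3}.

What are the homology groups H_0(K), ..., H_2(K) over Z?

K has 6 vertices, 12 edges, 6 triangles.
rank ∂_0 = 0, rank ∂_1 = 5 ⇒ b_0 = 6 − 0 − 5 = 1; all invariant factors of ∂_1 are 1 so no torsion. So H_0 ≅ Z.
rank ∂_1 = 5, rank ∂_2 = 6 ⇒ b_1 = 12 − 5 − 6 = 1; all invariant factors of ∂_2 are 1 so no torsion. So H_1 ≅ Z.
rank ∂_2 = 6, rank ∂_3 = 0 ⇒ b_2 = 6 − 6 − 0 = 0. So H_2 ≅ 0.

H_0 ≅ Z,  H_1 ≅ Z,  H_2 = 0.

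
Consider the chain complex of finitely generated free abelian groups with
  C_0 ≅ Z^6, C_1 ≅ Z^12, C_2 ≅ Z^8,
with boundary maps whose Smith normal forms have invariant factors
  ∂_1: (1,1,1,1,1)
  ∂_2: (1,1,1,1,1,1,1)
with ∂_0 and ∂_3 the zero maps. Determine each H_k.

H_0: b_0 = 6 − 0 − 5 = 1; torsion from ∂_1 factors > 1: none. So H_0 ≅ Z.
H_1: b_1 = 12 − 5 − 7 = 0; torsion from ∂_2 factors > 1: none. So H_1 ≅ 0.
H_2: b_2 = 8 − 7 − 0 = 1; torsion from ∂_3 factors > 1: none. So H_2 ≅ Z.

H_0 ≅ Z,  H_1 = 0,  H_2 ≅ Z.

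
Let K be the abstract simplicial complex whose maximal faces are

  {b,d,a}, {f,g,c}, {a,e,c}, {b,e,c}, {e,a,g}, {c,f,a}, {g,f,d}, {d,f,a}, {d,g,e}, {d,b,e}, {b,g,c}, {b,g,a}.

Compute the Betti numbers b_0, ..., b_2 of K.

b_0 = 1, b_1 = 0, b_2 = 0.

Take the total order a < b < c < d < e < f < g on the vertex set. Then K (dimension 2) consists of the simplices:

  0-simplices (7): a, b, c, d, e, f, g
  1-simplices (18): ab, ac, ad, ae, af, ag, bc, bd, be, bg, ce, cf, cg, de, df, dg, eg, fg
  2-simplices (12): abd, abg, ace, acf, adf, aeg, bce, bcg, bde, cfg, deg, dfg

so the chain groups are C_0 ≅ Z^7, C_1 ≅ Z^18, C_2 ≅ Z^12.

Boundary ∂_1: C_1 → C_0 maps an edge to its endpoints' difference, ∂[p,q] = q − p. For instance
  ∂be = e − b.
The 7×18 boundary matrix has rank 6 and Smith normal form diag(1,1,1,1,1,1).

The boundary map ∂_2: C_2 → C_1 maps a triangle to the signed sum of its edges. For instance
  ∂deg = eg − dg + de,
  ∂bde = de − be + bd.
As a 18×12 matrix over Z this has rank 12, with invariant factors (1,1,1,1,1,1,1,1,1,1,1,2).

Computing H_k = (kernel of ∂_k) / (image of ∂_{k+1}):

  H_0: rank C_0 − rank ∂_1 = 7 − 6 = 1, and the invariant factors of ∂_1 are all 1, so H_0 ≅ Z.
  H_1: rank ker ∂_1 − rank ∂_2 = (18 − 6) − 12 = 0, and ∂_2 has invariant factor 2 > 1, so H_1 ≅ Z/2.
  H_2: rank ker ∂_2 − rank ∂_3 = (12 − 12) − 0 = 0, and there is no ∂_3, so H_2 ≅ 0.

Hence the Betti numbers are b_0 = 1, b_1 = 0, b_2 = 0.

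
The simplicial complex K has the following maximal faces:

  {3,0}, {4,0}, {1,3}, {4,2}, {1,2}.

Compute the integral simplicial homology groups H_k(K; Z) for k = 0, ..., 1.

H_0 = Z,  H_1 = Z.

We work with the vertex ordering 0 < 1 < 2 < 3 < 4. The simplices of K, each written with vertices in increasing order, are:

  0-simplices (5): [0], [1], [2], [3], [4]
  1-simplices (5): [0,3], [0,4], [1,2], [1,3], [2,4]

giving chain groups C_0 ≅ Z^5, C_1 ≅ Z^5.

The boundary map ∂_1: C_1 → C_0 sends each edge [p,q] (with p < q) to q − p.
The 5×5 boundary matrix has rank 4 and Smith normal form diag(1,1,1,1).

From H_k ≅ ker(∂_k) / im(∂_{k+1}) we obtain:

  H_0: rank C_0 − rank ∂_1 = 5 − 4 = 1, and the invariant factors of ∂_1 are all 1, so H_0 = Z.
  H_1: rank ker ∂_1 − rank ∂_2 = (5 − 4) − 0 = 1, and there is no ∂_2, so H_1 = Z.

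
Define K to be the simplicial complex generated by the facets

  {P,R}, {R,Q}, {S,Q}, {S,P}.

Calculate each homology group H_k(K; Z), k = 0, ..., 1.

H_0 ≅ Z,  H_1 ≅ Z.

Fix the vertex order P < Q < R < S and write every simplex with vertices in increasing order. Then dim K = 1 and the simplices of K are:

  0-simplices (4): P, Q, R, S
  1-simplices (4): PR, PS, QR, QS

so the chain groups are C_0 ≅ Z^4, C_1 ≅ Z^4.

∂_1: C_1 → C_0 maps an edge to its endpoints' difference, ∂[p,q] = q − p.
As a 4×4 matrix over Z this has rank 3, with invariant factors (1,1,1).

Now H_k = ker ∂_k / im ∂_{k+1}, so:

  H_0: rank C_0 − rank ∂_1 = 4 − 3 = 1, and the invariant factors of ∂_1 are all 1, so H_0 ≅ Z.
  H_1: rank ker ∂_1 − rank ∂_2 = (4 − 3) − 0 = 1, and there is no ∂_2, so H_1 ≅ Z.

As a check, the Euler characteristic is 4 − 4 = 0, which agrees with 1 − 1 = 0.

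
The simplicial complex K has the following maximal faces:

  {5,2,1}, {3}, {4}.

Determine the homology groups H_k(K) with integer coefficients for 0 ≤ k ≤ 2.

H_0 = Z^3,  H_1 = 0,  H_2 = 0.

Fix the vertex order 1 < 2 < 3 < 4 < 5 and write every simplex with vertices in increasing order. Then dim K = 2 and the simplices of K are:

  0-simplices (5): [1], [2], [3], [4], [5]
  1-simplices (3): [1,2], [1,5], [2,5]
  2-simplices (1): [1,2,5]

Hence C_0 ≅ Z^5, C_1 ≅ Z^3, C_2 ≅ Z^1.

Boundary ∂_1: C_1 → C_0 sends each edge [p,q] (with p < q) to q − p. For instance
  ∂[1,5] = [5] − [1].
As a 5×3 matrix over Z this has rank 2, with invariant factors (1,1).

Boundary ∂_2: C_2 → C_1 acts by ∂[p,q,r] = [q,r] − [p,r] + [p,q]. For instance
  ∂[1,2,5] = [2,5] − [1,5] + [1,2].
The resulting 3×1 matrix has rank 1, and its Smith normal form has invariant factors (1).

Now H_k = ker ∂_k / im ∂_{k+1}, so:

  H_0: rank C_0 − rank ∂_1 = 5 − 2 = 3, and the invariant factors of ∂_1 are all 1, so H_0 = Z^3.
  H_1: rank ker ∂_1 − rank ∂_2 = (3 − 2) − 1 = 0, and the invariant factors of ∂_2 are all 1, so H_1 = 0.
  H_2: rank ker ∂_2 − rank ∂_3 = (1 − 1) − 0 = 0, and there is no ∂_3, so H_2 = 0.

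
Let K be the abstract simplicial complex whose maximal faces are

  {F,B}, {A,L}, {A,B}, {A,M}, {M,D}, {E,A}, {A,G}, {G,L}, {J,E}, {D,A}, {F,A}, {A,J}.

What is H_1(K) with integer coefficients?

H_1 = Z^4.

K has 9 vertices, 12 edges.
rank ∂_1 = 8, rank ∂_2 = 0 ⇒ b_1 = 12 − 8 − 0 = 4. So H_1 ≅ Z^4.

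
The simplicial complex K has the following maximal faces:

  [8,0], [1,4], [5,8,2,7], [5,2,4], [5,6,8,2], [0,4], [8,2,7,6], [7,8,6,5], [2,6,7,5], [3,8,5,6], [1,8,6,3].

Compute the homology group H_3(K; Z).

H_3 ≅ Z.

Order the vertices as 0 < 1 < 2 < 3 < 4 < 5 < 6 < 7 < 8. Listing each simplex with vertices in this order, K has dimension 3 with simplices:

  0-simplices (9): [0], [1], [2], [3], [4], [5], [6], [7], [8]
  1-simplices (21): [0,4], [0,8], [1,3], [1,4], [1,6], [1,8], [2,4], [2,5], [2,6], [2,7], [2,8], [3,5], [3,6], [3,8], [4,5], [5,6], [5,7], [5,8], [6,7], [6,8], [7,8]
  2-simplices (17): [1,3,6], [1,3,8], [1,6,8], [2,4,5], [2,5,6], [2,5,7], [2,5,8], [2,6,7], [2,6,8], [2,7,8], [3,5,6], [3,5,8], [3,6,8], [5,6,7], [5,6,8], [5,7,8], [6,7,8]
  3-simplices (7): [1,3,6,8], [2,5,6,7], [2,5,6,8], [2,5,7,8], [2,6,7,8], [3,5,6,8], [5,6,7,8]

giving chain groups C_0 ≅ Z^9, C_1 ≅ Z^21, C_2 ≅ Z^17, C_3 ≅ Z^7.

∂_1: C_1 → C_0 sends each edge [p,q] (with p < q) to q − p. For instance
  ∂[1,8] = [8] − [1].
As a 9×21 matrix over Z this has rank 8, with invariant factors (1,1,1,1,1,1,1,1).

Boundary ∂_2: C_2 → C_1 acts by ∂[p,q,r] = [q,r] − [p,r] + [p,q]. For instance
  ∂[3,5,6] = [5,6] − [3,6] + [3,5],
  ∂[2,7,8] = [7,8] − [2,8] + [2,7].
The resulting 21×17 matrix has rank 11, and its Smith normal form has invariant factors (1,1,1,1,1,1,1,1,1,1,1).

∂_3: C_3 → C_2 sends each 3-simplex σ to the alternating sum Σ_i (−1)^i (σ with its i-th vertex removed). For instance
  ∂[2,5,6,7] = [5,6,7] − [2,6,7] + [2,5,7] − [2,5,6],
  ∂[2,5,7,8] = [5,7,8] − [2,7,8] + [2,5,8] − [2,5,7].
The resulting 17×7 matrix has rank 6, and its Smith normal form has invariant factors (1,1,1,1,1,1).

Now H_k = ker ∂_k / im ∂_{k+1}, so:

  H_3: rank ker ∂_3 − rank ∂_4 = (7 − 6) − 0 = 1, and there is no ∂_4, so H_3 ≅ Z.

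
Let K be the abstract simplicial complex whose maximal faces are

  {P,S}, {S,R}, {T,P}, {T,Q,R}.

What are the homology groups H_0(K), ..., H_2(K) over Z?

K has 5 vertices, 6 edges, 1 triangle.
rank ∂_0 = 0, rank ∂_1 = 4 ⇒ b_0 = 5 − 0 − 4 = 1; all invariant factors of ∂_1 are 1 so no torsion. So H_0 = Z.
rank ∂_1 = 4, rank ∂_2 = 1 ⇒ b_1 = 6 − 4 − 1 = 1; all invariant factors of ∂_2 are 1 so no torsion. So H_1 = Z.
rank ∂_2 = 1, rank ∂_3 = 0 ⇒ b_2 = 1 − 1 − 0 = 0. So H_2 = 0.

H_0 = Z,  H_1 = Z,  H_2 = 0.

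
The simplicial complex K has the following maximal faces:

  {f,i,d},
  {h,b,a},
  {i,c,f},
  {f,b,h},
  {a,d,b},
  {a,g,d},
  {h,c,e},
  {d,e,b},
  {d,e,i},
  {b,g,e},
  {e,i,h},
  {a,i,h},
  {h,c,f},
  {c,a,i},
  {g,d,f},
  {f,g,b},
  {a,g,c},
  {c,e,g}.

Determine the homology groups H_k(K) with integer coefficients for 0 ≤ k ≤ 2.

H_0 = Z,  H_1 = Z ⊕ Z/2,  H_2 = 0.

Order the vertices as a < b < c < d < e < f < g < h < i. Listing each simplex with vertices in this order, K has dimension 2 with simplices:

  0-simplices (9): a, b, c, d, e, f, g, h, i
  1-simplices (27): ab, ac, ad, ag, ah, ai, bd, be, bf, bg, bh, ce, cf, cg, ch, ci, de, df, dg, di, eg, eh, ei, fg, fh, fi, hi
  2-simplices (18): abd, abh, acg, aci, adg, ahi, bde, beg, bfg, bfh, ceg, ceh, cfh, cfi, dei, dfg, dfi, ehi

giving chain groups C_0 ≅ Z^9, C_1 ≅ Z^27, C_2 ≅ Z^18.

The boundary map ∂_1: C_1 → C_0 sends each edge [p,q] (with p < q) to q − p.
As a 9×27 matrix over Z this has rank 8, with invariant factors (1,1,1,1,1,1,1,1).

Boundary ∂_2: C_2 → C_1 sends each 2-simplex [p,q,r] to [q,r] − [p,r] + [p,q]. For instance
  ∂bfg = fg − bg + bf,
  ∂abd = bd − ad + ab.
The resulting 27×18 matrix has rank 18, and its Smith normal form has invariant factors (1,1,1,1,1,1,1,1,1,1,1,1,1,1,1,1,1,2).

Now H_k = ker ∂_k / im ∂_{k+1}, so:

  H_0: rank C_0 − rank ∂_1 = 9 − 8 = 1, and the invariant factors of ∂_1 are all 1, so H_0 = Z.
  H_1: rank ker ∂_1 − rank ∂_2 = (27 − 8) − 18 = 1, and ∂_2 has invariant factor 2 > 1, so H_1 = Z ⊕ Z/2.
  H_2: rank ker ∂_2 − rank ∂_3 = (18 − 18) − 0 = 0, and there is no ∂_3, so H_2 = 0.

As a check, the Euler characteristic is 9 − 27 + 18 = 0, which agrees with 1 − 1 + 0 = 0.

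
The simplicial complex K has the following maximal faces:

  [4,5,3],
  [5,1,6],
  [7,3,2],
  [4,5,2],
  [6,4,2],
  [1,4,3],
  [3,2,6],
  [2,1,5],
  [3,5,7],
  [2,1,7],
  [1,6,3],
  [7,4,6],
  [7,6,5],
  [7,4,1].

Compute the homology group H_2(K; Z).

Fix the vertex order 1 < 2 < 3 < 4 < 5 < 6 < 7 and write every simplex with vertices in increasing order. Then dim K = 2 and the simplices of K are:

  0-simplices (7): [1], [2], [3], [4], [5], [6], [7]
  1-simplices (21): [1,2], [1,3], [1,4], [1,5], [1,6], [1,7], [2,3], [2,4], [2,5], [2,6], [2,7], [3,4], [3,5], [3,6], [3,7], [4,5], [4,6], [4,7], [5,6], [5,7], [6,7]
  2-simplices (14): [1,2,5], [1,2,7], [1,3,4], [1,3,6], [1,4,7], [1,5,6], [2,3,6], [2,3,7], [2,4,5], [2,4,6], [3,4,5], [3,5,7], [4,6,7], [5,6,7]

giving chain groups C_0 ≅ Z^7, C_1 ≅ Z^21, C_2 ≅ Z^14.

Boundary ∂_1: C_1 → C_0 is given by ∂[p,q] = [q] − [p]. For instance
  ∂[6,7] = [7] − [6].
This gives a 7×21 integer matrix of rank 6; reducing to Smith normal form yields diagonal entries (1,1,1,1,1,1).

∂_2: C_2 → C_1 sends each 2-simplex [p,q,r] to [q,r] − [p,r] + [p,q]. For instance
  ∂[1,4,7] = [4,7] − [1,7] + [1,4],
  ∂[1,3,4] = [3,4] − [1,4] + [1,3].
This gives a 21×14 integer matrix of rank 13; reducing to Smith normal form yields diagonal entries (1,1,1,1,1,1,1,1,1,1,1,1,1).

From H_k ≅ ker(∂_k) / im(∂_{k+1}) we obtain:

  H_2: rank ker ∂_2 − rank ∂_3 = (14 − 13) − 0 = 1, and there is no ∂_3, so H_2 ≅ Z.

H_2 ≅ Z.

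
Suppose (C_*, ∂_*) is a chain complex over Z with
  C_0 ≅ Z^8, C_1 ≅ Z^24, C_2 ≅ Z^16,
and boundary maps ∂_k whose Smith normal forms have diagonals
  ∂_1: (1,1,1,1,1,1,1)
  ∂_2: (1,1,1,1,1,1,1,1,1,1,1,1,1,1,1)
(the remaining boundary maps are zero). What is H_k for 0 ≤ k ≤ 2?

H_0: b_0 = 8 − 0 − 7 = 1; torsion from ∂_1 factors > 1: none. So H_0 = Z.
H_1: b_1 = 24 − 7 − 15 = 2; torsion from ∂_2 factors > 1: none. So H_1 = Z^2.
H_2: b_2 = 16 − 15 − 0 = 1; torsion from ∂_3 factors > 1: none. So H_2 = Z.

H_0 = Z,  H_1 = Z^2,  H_2 = Z.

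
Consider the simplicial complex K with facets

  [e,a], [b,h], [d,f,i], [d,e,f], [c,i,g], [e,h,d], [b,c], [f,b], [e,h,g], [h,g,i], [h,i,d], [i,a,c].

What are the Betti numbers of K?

b_0 = 1, b_1 = 3, b_2 = 0.

K has 9 vertices, 19 edges, 8 triangles.
rank ∂_0 = 0, rank ∂_1 = 8 ⇒ b_0 = 9 − 0 − 8 = 1; all invariant factors of ∂_1 are 1 so no torsion. So H_0 ≅ Z.
rank ∂_1 = 8, rank ∂_2 = 8 ⇒ b_1 = 19 − 8 − 8 = 3; all invariant factors of ∂_2 are 1 so no torsion. So H_1 ≅ Z^3.
rank ∂_2 = 8, rank ∂_3 = 0 ⇒ b_2 = 8 − 8 − 0 = 0. So H_2 ≅ 0.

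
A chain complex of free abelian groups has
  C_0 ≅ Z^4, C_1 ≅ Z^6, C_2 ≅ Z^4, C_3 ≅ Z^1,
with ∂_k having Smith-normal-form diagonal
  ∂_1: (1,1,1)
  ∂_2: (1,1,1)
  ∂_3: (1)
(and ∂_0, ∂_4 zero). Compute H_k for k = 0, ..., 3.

H_0: b_0 = 4 − 0 − 3 = 1; torsion from ∂_1 factors > 1: none. So H_0 = Z.
H_1: b_1 = 6 − 3 − 3 = 0; torsion from ∂_2 factors > 1: none. So H_1 = 0.
H_2: b_2 = 4 − 3 − 1 = 0; torsion from ∂_3 factors > 1: none. So H_2 = 0.
H_3: b_3 = 1 − 1 − 0 = 0; torsion from ∂_4 factors > 1: none. So H_3 = 0.

H_0 = Z,  H_1 = 0,  H_2 = 0,  H_3 = 0.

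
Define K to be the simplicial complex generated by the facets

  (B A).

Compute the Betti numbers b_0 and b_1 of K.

b_0 = 1, b_1 = 0.

Take the total order A < B on the vertex set. Then K (dimension 1) consists of the simplices:

  0-simplices (2): A, B
  1-simplices (1): AB

giving chain groups C_0 ≅ Z^2, C_1 ≅ Z^1.

Boundary ∂_1: C_1 → C_0 maps an edge to its endpoints' difference, ∂[p,q] = q − p. For instance
  ∂AB = B − A.
The 2×1 boundary matrix has rank 1 and Smith normal form diag(1).

Computing H_k = (kernel of ∂_k) / (image of ∂_{k+1}):

  H_0: rank C_0 − rank ∂_1 = 2 − 1 = 1, and the invariant factors of ∂_1 are all 1, so H_0 ≅ Z.
  H_1: rank ker ∂_1 − rank ∂_2 = (1 − 1) − 0 = 0, and there is no ∂_2, so H_1 ≅ 0.

As a check, the Euler characteristic is 2 − 1 = 1, which agrees with 1 − 0 = 1.

Hence the Betti numbers are b_0 = 1, b_1 = 0.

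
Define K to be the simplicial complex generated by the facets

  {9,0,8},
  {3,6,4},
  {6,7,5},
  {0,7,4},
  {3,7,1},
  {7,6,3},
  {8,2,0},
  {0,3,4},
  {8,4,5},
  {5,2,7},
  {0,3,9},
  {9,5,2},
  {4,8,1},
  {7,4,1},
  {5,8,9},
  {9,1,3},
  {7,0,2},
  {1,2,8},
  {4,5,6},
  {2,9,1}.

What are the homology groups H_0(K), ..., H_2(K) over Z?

Take the total order 0 < 1 < 2 < 3 < 4 < 5 < 6 < 7 < 8 < 9 on the vertex set. Then K (dimension 2) consists of the simplices:

  0-simplices (10): [0], [1], [2], [3], [4], [5], [6], [7], [8], [9]
  1-simplices (30): (30 of them)
  2-simplices (20): (20 of them)

so the chain groups are C_0 ≅ Z^10, C_1 ≅ Z^30, C_2 ≅ Z^20.

The boundary map ∂_1: C_1 → C_0 is given by ∂[p,q] = [q] − [p].
The resulting 10×30 matrix has rank 9, and its Smith normal form has invariant factors (1,1,1,1,1,1,1,1,1).

Boundary ∂_2: C_2 → C_1 sends each 2-simplex [p,q,r] to [q,r] − [p,r] + [p,q]. For instance
  ∂[4,5,6] = [5,6] − [4,6] + [4,5],
  ∂[3,6,7] = [6,7] − [3,7] + [3,6].
The resulting 30×20 matrix has rank 20, and its Smith normal form has invariant factors (1,1,1,1,1,1,1,1,1,1,1,1,1,1,1,1,1,1,1,2).

From H_k ≅ ker(∂_k) / im(∂_{k+1}) we obtain:

  H_0: rank C_0 − rank ∂_1 = 10 − 9 = 1, and the invariant factors of ∂_1 are all 1, so H_0 = Z.
  H_1: rank ker ∂_1 − rank ∂_2 = (30 − 9) − 20 = 1, and ∂_2 has invariant factor 2 > 1, so H_1 = Z ⊕ Z_2.
  H_2: rank ker ∂_2 − rank ∂_3 = (20 − 20) − 0 = 0, and there is no ∂_3, so H_2 = 0.

H_0 = Z,  H_1 = Z ⊕ Z_2,  H_2 = 0.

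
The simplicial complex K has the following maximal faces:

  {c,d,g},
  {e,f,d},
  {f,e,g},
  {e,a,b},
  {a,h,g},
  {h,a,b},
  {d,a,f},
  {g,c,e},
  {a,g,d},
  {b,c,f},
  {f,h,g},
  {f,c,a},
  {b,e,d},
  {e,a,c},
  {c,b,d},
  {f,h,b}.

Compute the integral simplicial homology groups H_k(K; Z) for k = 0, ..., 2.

We work with the vertex ordering a < b < c < d < e < f < g < h. The simplices of K, each written with vertices in increasing order, are:

  0-simplices (8): a, b, c, d, e, f, g, h
  1-simplices (24): ab, ac, ad, ae, af, ag, ah, bc, bd, be, bf, bh, cd, ce, cf, cg, de, df, dg, ef, eg, fg, fh, gh
  2-simplices (16): abe, abh, ace, acf, adf, adg, agh, bcd, bcf, bde, bfh, cdg, ceg, def, efg, fgh

Hence C_0 ≅ Z^8, C_1 ≅ Z^24, C_2 ≅ Z^16.

The boundary map ∂_1: C_1 → C_0 is given by ∂[p,q] = [q] − [p]. For instance
  ∂ad = d − a.
As a 8×24 matrix over Z this has rank 7, with invariant factors (1,1,1,1,1,1,1).

Boundary ∂_2: C_2 → C_1 sends each 2-simplex [p,q,r] to [q,r] − [p,r] + [p,q]. For instance
  ∂adg = dg − ag + ad,
  ∂cdg = dg − cg + cd.
As a 24×16 matrix over Z this has rank 15, with invariant factors (1,1,1,1,1,1,1,1,1,1,1,1,1,1,1).

From H_k ≅ ker(∂_k) / im(∂_{k+1}) we obtain:

  H_0: rank C_0 − rank ∂_1 = 8 − 7 = 1, and the invariant factors of ∂_1 are all 1, so H_0 ≅ Z.
  H_1: rank ker ∂_1 − rank ∂_2 = (24 − 7) − 15 = 2, and the invariant factors of ∂_2 are all 1, so H_1 ≅ Z^2.
  H_2: rank ker ∂_2 − rank ∂_3 = (16 − 15) − 0 = 1, and there is no ∂_3, so H_2 ≅ Z.

(K is a triangulation of the torus T^2.)

H_0 = Z,  H_1 = Z^2,  H_2 = Z.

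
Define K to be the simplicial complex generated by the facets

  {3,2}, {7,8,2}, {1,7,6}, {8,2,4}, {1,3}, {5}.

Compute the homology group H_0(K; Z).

H_0 ≅ Z^2.

Order the vertices as 1 < 2 < 3 < 4 < 5 < 6 < 7 < 8. Listing each simplex with vertices in this order, K has dimension 2 with simplices:

  0-simplices (8): [1], [2], [3], [4], [5], [6], [7], [8]
  1-simplices (10): [1,3], [1,6], [1,7], [2,3], [2,4], [2,7], [2,8], [4,8], [6,7], [7,8]
  2-simplices (3): [1,6,7], [2,4,8], [2,7,8]

so the chain groups are C_0 ≅ Z^8, C_1 ≅ Z^10, C_2 ≅ Z^3.

∂_1: C_1 → C_0 is given by ∂[p,q] = [q] − [p].
The resulting 8×10 matrix has rank 6, and its Smith normal form has invariant factors (1,1,1,1,1,1).

Boundary ∂_2: C_2 → C_1 sends each 2-simplex [p,q,r] to [q,r] − [p,r] + [p,q]. For instance
  ∂[2,7,8] = [7,8] − [2,8] + [2,7],
  ∂[2,4,8] = [4,8] − [2,8] + [2,4].
This gives a 10×3 integer matrix of rank 3; reducing to Smith normal form yields diagonal entries (1,1,1).

From H_k ≅ ker(∂_k) / im(∂_{k+1}) we obtain:

  H_0: rank C_0 − rank ∂_1 = 8 − 6 = 2, and the invariant factors of ∂_1 are all 1, so H_0 ≅ Z^2.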